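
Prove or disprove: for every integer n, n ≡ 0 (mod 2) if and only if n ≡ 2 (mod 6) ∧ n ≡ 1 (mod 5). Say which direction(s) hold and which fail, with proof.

Only the converse holds.

Converse. If n ≡ 2 (mod 6) and n ≡ 1 (mod 5), then by the Chinese remainder theorem n ≡ 26 (mod 30). Since 26 ≡ 0 (mod 2) and 2 ∣ 30, we get n ≡ 0 (mod 2).

Forward direction. This fails: n = 0 gives 0 ≡ 0 (mod 2) but 0 ≡ 0 (mod 6), so the conjunction on the right does not hold.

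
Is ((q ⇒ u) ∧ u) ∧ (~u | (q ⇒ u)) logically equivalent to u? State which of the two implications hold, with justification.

(←) Assume the antecedent. If u is true, ((q ⇒ u) ∧ u) ∧ (~u | (q ⇒ u)) reduces to true regardless of the other variables. If u is false, the antecedent cannot hold. Either way ((q ⇒ u) ∧ u) ∧ (~u | (q ⇒ u)) holds.

(→) Assume the antecedent. If u is true, u reduces to true regardless of the other variables. If u is false, the antecedent cannot hold. Either way u holds.

Both directions hold.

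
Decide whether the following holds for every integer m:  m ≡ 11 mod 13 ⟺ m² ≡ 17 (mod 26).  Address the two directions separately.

(⇒) fails and (⇐) fails.

(⟹) This fails: take m = 24. Then 24 ≡ 11 (mod 13), but 24² = 576 ≡ 4 (mod 26), not 17.

(⟸) This fails: take m = 15. Then 15² = 225 ≡ 17 (mod 26), yet 15 ≡ 2 (mod 13), not 11.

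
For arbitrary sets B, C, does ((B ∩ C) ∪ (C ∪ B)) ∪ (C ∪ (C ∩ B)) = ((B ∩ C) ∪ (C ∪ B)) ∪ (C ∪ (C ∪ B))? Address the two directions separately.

Forward inclusion. Let x ∈ ((B ∩ C) ∪ (C ∪ B)) ∪ (C ∪ (C ∩ B)). Then either x ∈ B and x ∉ C; or x ∈ C and x ∉ B; or x ∈ B ∩ C. In each case x ∈ ((B ∩ C) ∪ (C ∪ B)) ∪ (C ∪ (C ∪ B)), so ((B ∩ C) ∪ (C ∪ B)) ∪ (C ∪ (C ∩ B)) ⊆ ((B ∩ C) ∪ (C ∪ B)) ∪ (C ∪ (C ∪ B)).

Reverse inclusion. Let x ∈ ((B ∩ C) ∪ (C ∪ B)) ∪ (C ∪ (C ∪ B)). Then either x ∈ B and x ∉ C; or x ∈ C and x ∉ B; or x ∈ B ∩ C. In each case x ∈ ((B ∩ C) ∪ (C ∪ B)) ∪ (C ∪ (C ∩ B)), so ((B ∩ C) ∪ (C ∪ B)) ∪ (C ∪ (C ∪ B)) ⊆ ((B ∩ C) ∪ (C ∪ B)) ∪ (C ∪ (C ∩ B)).

Both inclusions hold.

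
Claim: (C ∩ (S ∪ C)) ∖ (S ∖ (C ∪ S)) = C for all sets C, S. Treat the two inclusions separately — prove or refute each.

Forward inclusion. Let x ∈ (C ∩ (S ∪ C)) ∖ (S ∖ (C ∪ S)). Then either x ∈ C and x ∉ S; or x ∈ C ∩ S. In each case x ∈ C, so (C ∩ (S ∪ C)) ∖ (S ∖ (C ∪ S)) ⊆ C.

Reverse inclusion. Let x ∈ C. Then either x ∈ C and x ∉ S; or x ∈ C ∩ S. In each case x ∈ (C ∩ (S ∪ C)) ∖ (S ∖ (C ∪ S)), so C ⊆ (C ∩ (S ∪ C)) ∖ (S ∖ (C ∪ S)).

Both inclusions hold.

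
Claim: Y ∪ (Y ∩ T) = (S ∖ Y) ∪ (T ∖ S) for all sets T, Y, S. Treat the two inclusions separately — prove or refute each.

(⟹) This inclusion fails. Take T = ∅, Y = {1}, S = ∅; then 1 ∈ Y ∪ (Y ∩ T) but 1 ∉ (S ∖ Y) ∪ (T ∖ S).

(⟸) This inclusion fails. Take T = {1}, Y = ∅, S = ∅; then 1 ∈ (S ∖ Y) ∪ (T ∖ S) but 1 ∉ Y ∪ (Y ∩ T).

(⊆) fails and (⊇) fails.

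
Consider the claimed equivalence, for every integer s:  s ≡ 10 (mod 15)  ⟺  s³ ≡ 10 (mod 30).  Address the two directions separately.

(⇐) The residues r modulo 30 with r³ ≡ 10 (mod 30) are exactly {10}, and each is ≡ 10 (mod 15).

(⇒) This fails: take s = 25. Then 25 ≡ 10 (mod 15), but 25³ = 15625 ≡ 25 (mod 30), not 10.

The forward direction fails; the converse holds.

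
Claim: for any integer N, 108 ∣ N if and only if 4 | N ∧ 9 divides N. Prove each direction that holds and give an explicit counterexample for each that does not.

Only the forward direction holds.

(⇒) If 108 ∣ N, write N = 108q. Since 108 = 27·4, N = 4·(27q), so 4 ∣ N; and since 108 = 12·9, N = 9·(12q), so 9 ∣ N.

(⇐) This fails: take N = 36. Both 4 ∣ 36 and 9 ∣ 36, yet 36 is not a multiple of 108 (since 36 = 0·108 + 36), so 108 ∤ 36.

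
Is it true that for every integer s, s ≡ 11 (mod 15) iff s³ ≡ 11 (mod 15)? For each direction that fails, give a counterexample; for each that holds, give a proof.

Both directions hold; the statement is true.

(⇒) Suppose s ≡ 11 (mod 15). Write s = 15j + 11. Then (15j + 11)³ = 3375j³ + 7425j² + 5445j + 1331 = 15(225j³ + 495j² + 363j + 88) + 11, so s³ ≡ 11 (mod 15).

(⇐) Conversely, suppose s³ ≡ 11 (mod 15). The only residue r in {0, …, 14} with r³ ≡ 11 (mod 15) is r = 11, so s ≡ 11 (mod 15).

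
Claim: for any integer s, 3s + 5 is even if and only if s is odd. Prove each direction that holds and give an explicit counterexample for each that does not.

Both implications hold.

(⟹) Suppose 3s + 5 is even. Since 3 is odd, 3s and s have the same parity, so 3s + 5 ≡ s + 5 (mod 2). As 5 is odd, 3s + 5 is even exactly when s is odd. Thus s is odd.

(⟸) Conversely, suppose s is odd; write s = 2j + 1. Then 3s + 5 = 3·(2j + 1) + 5 = 2·3j + 8, which is even.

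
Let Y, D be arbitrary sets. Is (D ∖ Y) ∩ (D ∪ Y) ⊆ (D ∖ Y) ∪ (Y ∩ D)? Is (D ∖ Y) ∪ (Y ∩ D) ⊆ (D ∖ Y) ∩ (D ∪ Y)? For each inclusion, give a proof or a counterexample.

The sets are not equal: only the forward inclusion holds.

(⊆) Let x ∈ (D ∖ Y) ∩ (D ∪ Y). Then x ∈ D and x ∉ Y, from which x ∈ (D ∖ Y) ∪ (Y ∩ D).

(⊇) This inclusion fails. Take Y = {1}, D = {1}; then 1 ∈ (D ∖ Y) ∪ (Y ∩ D) but 1 ∉ (D ∖ Y) ∩ (D ∪ Y).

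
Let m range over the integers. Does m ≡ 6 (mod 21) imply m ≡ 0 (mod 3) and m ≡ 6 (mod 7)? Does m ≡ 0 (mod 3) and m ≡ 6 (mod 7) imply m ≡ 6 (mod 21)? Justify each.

Both directions hold.

Forward direction. Suppose m ≡ 6 (mod 21); write m = 21j + 6. Since 3 ∣ 21, reducing mod 3 gives m ≡ 6 ≡ 0 (mod 3); since 7 ∣ 21, reducing mod 7 gives m ≡ 6 (mod 7).

Converse. If m ≡ 0 (mod 3) and m ≡ 6 (mod 7), then by the Chinese remainder theorem m ≡ 6 (mod 21). This is exactly m ≡ 6 (mod 21).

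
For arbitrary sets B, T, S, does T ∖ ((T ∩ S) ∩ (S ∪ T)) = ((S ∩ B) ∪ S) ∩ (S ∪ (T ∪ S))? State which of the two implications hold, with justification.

Both inclusions fail.

(⊆) This inclusion fails. Take B = ∅, T = {1}, S = ∅; then 1 ∈ T ∖ ((T ∩ S) ∩ (S ∪ T)) but 1 ∉ ((S ∩ B) ∪ S) ∩ (S ∪ (T ∪ S)).

(⊇) This inclusion fails. Take B = ∅, T = ∅, S = {1}; then 1 ∈ ((S ∩ B) ∪ S) ∩ (S ∪ (T ∪ S)) but 1 ∉ T ∖ ((T ∩ S) ∩ (S ∪ T)).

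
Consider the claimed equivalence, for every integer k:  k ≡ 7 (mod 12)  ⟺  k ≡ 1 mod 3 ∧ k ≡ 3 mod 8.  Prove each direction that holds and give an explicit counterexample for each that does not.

The forward direction fails; the converse holds.

(⇐) If k ≡ 1 (mod 3) and k ≡ 3 (mod 8), then by the Chinese remainder theorem k ≡ 19 (mod 24). Since 19 ≡ 7 (mod 12) and 12 ∣ 24, we get k ≡ 7 (mod 12).

(⇒) This fails: k = 7 gives 7 ≡ 7 (mod 12) but 7 ≡ 7 (mod 8), so the conjunction on the right does not hold.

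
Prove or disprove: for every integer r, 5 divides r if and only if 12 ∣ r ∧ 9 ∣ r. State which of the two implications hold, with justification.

(⇒) fails and (⇐) fails.

(⇒) This fails: take r = 5. Certainly 5 ∣ 5, but 12 ∤ 5.

(⇐) This fails: take r = 36. Both 12 ∣ 36 and 9 ∣ 36, yet 36 is not a multiple of 5 (since 36 = 7·5 + 1), so 5 ∤ 36.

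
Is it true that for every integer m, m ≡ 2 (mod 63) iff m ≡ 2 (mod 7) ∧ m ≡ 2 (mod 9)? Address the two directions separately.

(⇒) Suppose m ≡ 2 (mod 63); write m = 63j + 2. Since 7 ∣ 63, reducing mod 7 gives m ≡ 2 (mod 7); since 9 ∣ 63, reducing mod 9 gives m ≡ 2 (mod 9).

(⇐) Conversely, if m ≡ 2 (mod 7) and m ≡ 2 (mod 9), then by the Chinese remainder theorem m ≡ 2 (mod 63). This is exactly m ≡ 2 (mod 63).

Equivalent; both directions hold.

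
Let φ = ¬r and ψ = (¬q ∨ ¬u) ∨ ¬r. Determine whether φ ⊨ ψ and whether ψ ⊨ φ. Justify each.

(⟹) Assume the antecedent. If q is true, the antecedent forces (q = T, u = F, r = F) or (q = T, u = T, r = F), and (¬q ∨ ¬u) ∨ ¬r holds there. If q is false, (¬q ∨ ¬u) ∨ ¬r reduces to true regardless of the other variables. Either way (¬q ∨ ¬u) ∨ ¬r holds.

(⟸) This fails. Under q = F, u = F, r = T, the left side is false but the right side is true.

The forward direction holds; the converse fails.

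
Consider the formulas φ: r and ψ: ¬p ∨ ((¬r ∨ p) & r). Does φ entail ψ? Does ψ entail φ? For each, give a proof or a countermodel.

[⇒] Assume the antecedent. If p is true, the antecedent forces (p = T, r = T), and ¬p ∨ ((¬r ∨ p) & r) holds there. If p is false, ¬p ∨ ((¬r ∨ p) & r) reduces to true regardless of the other variables. Either way ¬p ∨ ((¬r ∨ p) & r) holds.

[⇐] This fails. Under p = F, r = F, the left side is false but the right side is true.

Not equivalent: only (⇒) holds.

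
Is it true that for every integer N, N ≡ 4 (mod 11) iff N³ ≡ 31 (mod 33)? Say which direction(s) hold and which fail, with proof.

(⟹) This fails: take N = 15. Then 15 ≡ 4 (mod 11), but 15³ = 3375 ≡ 9 (mod 33), not 31.

(⟸) Conversely, the residues r modulo 33 with r³ ≡ 31 (mod 33) are exactly {4}, and each is ≡ 4 (mod 11).

The forward direction fails; the converse holds.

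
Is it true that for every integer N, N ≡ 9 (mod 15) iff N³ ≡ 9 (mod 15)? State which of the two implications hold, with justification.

Both implications hold.

(⇒) Suppose N ≡ 9 (mod 15). Write N = 15j + 9. Then (15j + 9)³ = 3375j³ + 6075j² + 3645j + 729 = 15(225j³ + 405j² + 243j + 48) + 9, so N³ ≡ 9 (mod 15).

(⇐) Conversely, suppose N³ ≡ 9 (mod 15). The only residue r in {0, …, 14} with r³ ≡ 9 (mod 15) is r = 9, so N ≡ 9 (mod 15).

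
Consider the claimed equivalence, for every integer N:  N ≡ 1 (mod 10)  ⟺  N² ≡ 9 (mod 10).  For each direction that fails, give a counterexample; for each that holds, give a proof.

Neither implication holds.

(⟹) This fails: take N = 1. Then 1 ≡ 1 (mod 10), but 1² = 1 ≡ 1 (mod 10), not 9.

(⟸) This fails: take N = 3. Then 3² = 9 ≡ 9 (mod 10), yet 3 ≡ 3 (mod 10), not 1.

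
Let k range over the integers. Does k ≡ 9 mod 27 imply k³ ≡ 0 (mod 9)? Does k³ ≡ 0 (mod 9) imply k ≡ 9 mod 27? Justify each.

Only the forward direction holds.

(⇒) Suppose k ≡ 9 (mod 27). Then k³ ≡ 9³ = 729 (mod 27), and since 9 ∣ 27, also k³ ≡ 0 (mod 9).

(⇐) This fails: take k = 0. Then 0³ = 0 ≡ 0 (mod 9), yet 0 ≡ 0 (mod 27), not 9.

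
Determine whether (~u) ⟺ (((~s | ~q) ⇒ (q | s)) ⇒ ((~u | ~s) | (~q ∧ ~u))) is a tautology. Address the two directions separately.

(⟹) Assume the antecedent. If u is true, the antecedent cannot hold. If u is false, the consequent reduces to true regardless of the other variables. Either way the consequent holds.

(⟸) This fails. Under u = T, s = F, q = F, the left side is false but the right side is true.

(⇒) holds; (⇐) fails.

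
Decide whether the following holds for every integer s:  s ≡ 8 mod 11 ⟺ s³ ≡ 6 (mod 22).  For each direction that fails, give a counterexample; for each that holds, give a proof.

Only the converse holds.

(⇐) The residues r modulo 22 with r³ ≡ 6 (mod 22) are exactly {8}, and each is ≡ 8 (mod 11).

(⇒) This fails: take s = 19. Then 19 ≡ 8 (mod 11), but 19³ = 6859 ≡ 17 (mod 22), not 6.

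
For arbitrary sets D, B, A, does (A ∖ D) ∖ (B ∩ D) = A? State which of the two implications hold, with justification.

(⊆) Let x ∈ (A ∖ D) ∖ (B ∩ D). Then either x ∈ A and x ∉ D, B; or x ∈ B ∩ A and x ∉ D. In each case x ∈ A, so (A ∖ D) ∖ (B ∩ D) ⊆ A.

(⊇) This inclusion fails. Take D = {1}, B = ∅, A = {1}; then 1 ∈ A but 1 ∉ (A ∖ D) ∖ (B ∩ D).

The sets are not equal: only the forward inclusion holds.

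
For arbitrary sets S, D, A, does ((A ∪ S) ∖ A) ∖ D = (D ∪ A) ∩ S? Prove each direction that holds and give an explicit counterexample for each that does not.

Forward inclusion. This inclusion fails. Take S = {1}, D = ∅, A = ∅; then 1 ∈ ((A ∪ S) ∖ A) ∖ D but 1 ∉ (D ∪ A) ∩ S.

Reverse inclusion. This inclusion fails. Take S = {1}, D = {1}, A = ∅; then 1 ∈ (D ∪ A) ∩ S but 1 ∉ ((A ∪ S) ∖ A) ∖ D.

Neither inclusion holds.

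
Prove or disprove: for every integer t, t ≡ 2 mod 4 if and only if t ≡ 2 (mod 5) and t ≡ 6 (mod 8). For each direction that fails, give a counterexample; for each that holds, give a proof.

Not equivalent: only (⇐) holds.

(⇒) This fails: t = 2 gives 2 ≡ 2 (mod 4) but 2 ≡ 2 (mod 8), so the conjunction on the right does not hold.

(⇐) Conversely, if t ≡ 2 (mod 5) and t ≡ 6 (mod 8), then by the Chinese remainder theorem t ≡ 22 (mod 40). Since 22 ≡ 2 (mod 4) and 4 ∣ 40, we get t ≡ 2 (mod 4).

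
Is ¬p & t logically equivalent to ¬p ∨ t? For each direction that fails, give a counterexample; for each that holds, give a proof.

Not equivalent: only (⇒) holds.

(⟹) Assume the antecedent. If t is true, ¬p ∨ t reduces to true regardless of the other variables. If t is false, the antecedent cannot hold. Either way ¬p ∨ t holds.

(⟸) This fails. Under t = F, p = F, the left side is false but the right side is true.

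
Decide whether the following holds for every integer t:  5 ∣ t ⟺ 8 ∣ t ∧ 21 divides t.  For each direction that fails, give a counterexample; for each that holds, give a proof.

Forward direction. This fails: take t = 5. Certainly 5 ∣ 5, but 8 ∤ 5.

Converse. This fails: take t = 168. Both 8 ∣ 168 and 21 ∣ 168, yet 168 is not a multiple of 5 (since 168 = 33·5 + 3), so 5 ∤ 168.

Neither direction holds.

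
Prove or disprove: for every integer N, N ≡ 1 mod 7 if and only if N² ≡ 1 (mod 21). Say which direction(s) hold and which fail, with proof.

Neither direction holds.

[⇒] This fails: take N = 15. Then 15 ≡ 1 (mod 7), but 15² = 225 ≡ 15 (mod 21), not 1.

[⇐] This fails: take N = 13. Then 13² = 169 ≡ 1 (mod 21), yet 13 ≡ 6 (mod 7), not 1.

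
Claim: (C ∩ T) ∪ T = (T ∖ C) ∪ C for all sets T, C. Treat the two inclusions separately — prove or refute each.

(⊆) Let x ∈ (C ∩ T) ∪ T. Then either x ∈ T and x ∉ C; or x ∈ T ∩ C. In each case x ∈ (T ∖ C) ∪ C, so (C ∩ T) ∪ T ⊆ (T ∖ C) ∪ C.

(⊇) This inclusion fails. Take T = ∅, C = {1}; then 1 ∈ (T ∖ C) ∪ C but 1 ∉ (C ∩ T) ∪ T.

The sets are not equal: only the forward inclusion holds.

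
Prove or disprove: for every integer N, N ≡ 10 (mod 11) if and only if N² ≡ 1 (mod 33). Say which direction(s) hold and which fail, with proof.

(⟹) This fails: take N = 21. Then 21 ≡ 10 (mod 11), but 21² = 441 ≡ 12 (mod 33), not 1.

(⟸) This fails: take N = 1. Then 1² = 1 ≡ 1 (mod 33), yet 1 ≡ 1 (mod 11), not 10.

(⇒) fails and (⇐) fails.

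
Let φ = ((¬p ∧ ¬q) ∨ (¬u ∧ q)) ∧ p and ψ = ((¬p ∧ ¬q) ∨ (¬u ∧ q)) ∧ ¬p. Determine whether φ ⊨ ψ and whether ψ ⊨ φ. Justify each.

(⇒) This fails. Under q = T, u = F, p = T, the left side is true but the right side is false.

(⇐) This fails. Under q = F, u = F, p = F, the left side is false but the right side is true.

Both directions fail.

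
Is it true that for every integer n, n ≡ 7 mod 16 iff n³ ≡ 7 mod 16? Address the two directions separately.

Both directions hold.

[⇒] Suppose n ≡ 7 mod 16. Write n = 16j + 7. Then (16j + 7)³ = 4096j³ + 5376j² + 2352j + 343 = 16(256j³ + 336j² + 147j + 21) + 7, so n³ ≡ 7 (mod 16).

[⇐] Conversely, suppose n³ ≡ 7 (mod 16). The only residue r in {0, …, 15} with r³ ≡ 7 (mod 16) is r = 7, so n ≡ 7 (mod 16).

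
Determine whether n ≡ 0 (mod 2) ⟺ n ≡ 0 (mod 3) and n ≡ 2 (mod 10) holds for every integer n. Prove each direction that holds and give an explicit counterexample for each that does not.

Forward direction. This fails: n = 0 gives 0 ≡ 0 (mod 2) but 0 ≡ 0 (mod 10), so the conjunction on the right does not hold.

Converse. If n ≡ 0 (mod 3) and n ≡ 2 (mod 10), then by the Chinese remainder theorem n ≡ 12 (mod 30). Since 12 ≡ 0 (mod 2) and 2 ∣ 30, we get n ≡ 0 (mod 2).

The forward direction fails; the converse holds.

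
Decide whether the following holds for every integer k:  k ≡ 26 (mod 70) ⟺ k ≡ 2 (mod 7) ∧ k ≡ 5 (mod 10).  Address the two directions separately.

(→) This fails: k = 26 gives 26 ≡ 26 (mod 70) but 26 ≡ 5 (mod 7), so the conjunction on the right does not hold.

(←) This fails: k = 65 satisfies both congruences on the right (65 ≡ 2 mod 7 and 65 ≡ 5 mod 10) yet 65 ≡ 65 (mod 70), not 26.

(⇒) fails and (⇐) fails.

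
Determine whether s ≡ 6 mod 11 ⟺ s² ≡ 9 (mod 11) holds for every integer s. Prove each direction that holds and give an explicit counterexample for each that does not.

(→) This fails: take s = 6. Then 6 ≡ 6 (mod 11), but 6² = 36 ≡ 3 (mod 11), not 9.

(←) This fails: take s = 3. Then 3² = 9 ≡ 9 (mod 11), yet 3 ≡ 3 (mod 11), not 6.

Neither implication holds.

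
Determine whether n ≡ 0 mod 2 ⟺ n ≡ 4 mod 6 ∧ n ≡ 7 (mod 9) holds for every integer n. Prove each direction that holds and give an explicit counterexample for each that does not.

The forward direction fails; the converse holds.

[⇒] This fails: n = 0 gives 0 ≡ 0 (mod 2) but 0 ≡ 0 (mod 6), so the conjunction on the right does not hold.

[⇐] Conversely, if n ≡ 4 (mod 6) and n ≡ 7 (mod 9), then by the Chinese remainder theorem n ≡ 16 (mod 18). Since 16 ≡ 0 (mod 2) and 2 ∣ 18, we get n ≡ 0 (mod 2).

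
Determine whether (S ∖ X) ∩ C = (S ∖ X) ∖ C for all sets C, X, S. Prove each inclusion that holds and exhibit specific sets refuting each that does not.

(⟹) This inclusion fails. Take C = {1}, X = ∅, S = {1}; then 1 ∈ (S ∖ X) ∩ C but 1 ∉ (S ∖ X) ∖ C.

(⟸) This inclusion fails. Take C = ∅, X = ∅, S = {1}; then 1 ∈ (S ∖ X) ∖ C but 1 ∉ (S ∖ X) ∩ C.

Neither inclusion holds.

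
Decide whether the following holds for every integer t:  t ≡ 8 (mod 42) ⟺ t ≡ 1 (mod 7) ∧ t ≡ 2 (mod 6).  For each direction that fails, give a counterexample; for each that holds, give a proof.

Both directions hold; the statement is true.

(→) Suppose t ≡ 8 (mod 42); write t = 42j + 8. Since 7 ∣ 42, reducing mod 7 gives t ≡ 8 ≡ 1 (mod 7); since 6 ∣ 42, reducing mod 6 gives t ≡ 8 ≡ 2 (mod 6).

(←) Conversely, if t ≡ 1 (mod 7) and t ≡ 2 (mod 6), then by the Chinese remainder theorem t ≡ 8 (mod 42). This is exactly t ≡ 8 (mod 42).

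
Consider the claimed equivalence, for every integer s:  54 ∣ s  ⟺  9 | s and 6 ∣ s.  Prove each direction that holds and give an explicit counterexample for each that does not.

[⇒] If 54 ∣ s, write s = 54q. Since 54 = 6·9, s = 9·(6q), so 9 ∣ s; and since 54 = 9·6, s = 6·(9q), so 6 ∣ s.

[⇐] This fails: take s = 18. Both 9 ∣ 18 and 6 ∣ 18, yet 18 is not a multiple of 54 (since 18 = 0·54 + 18), so 54 ∤ 18.

Only the forward implication holds.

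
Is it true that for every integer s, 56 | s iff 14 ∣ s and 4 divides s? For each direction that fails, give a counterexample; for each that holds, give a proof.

Forward direction. If 56 ∣ s, write s = 56q. Since 56 = 4·14, s = 14·(4q), so 14 ∣ s; and since 56 = 14·4, s = 4·(14q), so 4 ∣ s.

Converse. This fails: take s = 28. Both 14 ∣ 28 and 4 ∣ 28, yet 28 is not a multiple of 56 (since 28 = 0·56 + 28), so 56 ∤ 28.

Only the forward implication holds.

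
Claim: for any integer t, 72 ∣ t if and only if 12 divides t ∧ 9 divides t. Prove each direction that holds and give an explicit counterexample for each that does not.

[⇐] This fails: take t = 36. Both 12 ∣ 36 and 9 ∣ 36, yet 36 is not a multiple of 72 (since 36 = 0·72 + 36), so 72 ∤ 36.

[⇒] If 72 ∣ t, write t = 72q. Since 72 = 6·12, t = 12·(6q), so 12 ∣ t; and since 72 = 8·9, t = 9·(8q), so 9 ∣ t.

Only the forward direction holds.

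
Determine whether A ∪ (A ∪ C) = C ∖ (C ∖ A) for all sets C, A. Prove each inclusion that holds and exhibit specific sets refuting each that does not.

(⊆) fails; (⊇) holds.

(⟹) This inclusion fails. Take C = {1}, A = ∅; then 1 ∈ A ∪ (A ∪ C) but 1 ∉ C ∖ (C ∖ A).

(⟸) Let x ∈ C ∖ (C ∖ A). Then x ∈ C ∩ A, from which x ∈ A ∪ (A ∪ C).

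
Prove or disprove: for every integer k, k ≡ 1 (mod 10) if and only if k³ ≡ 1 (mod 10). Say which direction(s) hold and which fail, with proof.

(⟸) Suppose k³ ≡ 1 (mod 10). The only residue r in {0, …, 9} with r³ ≡ 1 (mod 10) is r = 1, so k ≡ 1 (mod 10).

(⟹) Suppose k ≡ 1 (mod 10). Write k = 10j + 1. Then (10j + 1)³ = 1000j³ + 300j² + 30j + 1 = 10(100j³ + 30j² + 3j) + 1, so k³ ≡ 1 (mod 10).

Both directions hold; the statement is true.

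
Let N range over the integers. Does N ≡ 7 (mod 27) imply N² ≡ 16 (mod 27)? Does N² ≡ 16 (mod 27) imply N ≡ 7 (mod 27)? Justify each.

(⇒) This fails: take N = 7. Then 7 ≡ 7 (mod 27), but 7² = 49 ≡ 22 (mod 27), not 16.

(⇐) This fails: take N = 4. Then 4² = 16 ≡ 16 (mod 27), yet 4 ≡ 4 (mod 27), not 7.

(⇒) fails and (⇐) fails.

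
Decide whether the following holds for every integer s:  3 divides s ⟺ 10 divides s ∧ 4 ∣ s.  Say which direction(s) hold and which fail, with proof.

(⟹) This fails: take s = 3. Certainly 3 ∣ 3, but 10 ∤ 3.

(⟸) This fails: take s = 20. Both 10 ∣ 20 and 4 ∣ 20, yet 20 is not a multiple of 3 (since 20 = 6·3 + 2), so 3 ∤ 20.

Neither direction holds.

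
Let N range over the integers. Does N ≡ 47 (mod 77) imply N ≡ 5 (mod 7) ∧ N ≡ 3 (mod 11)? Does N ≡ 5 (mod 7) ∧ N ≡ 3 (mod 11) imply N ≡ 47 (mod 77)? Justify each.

(⇐) If N ≡ 5 (mod 7) and N ≡ 3 (mod 11), then by the Chinese remainder theorem N ≡ 47 (mod 77). This is exactly N ≡ 47 (mod 77).

(⇒) Suppose N ≡ 47 (mod 77); write N = 77j + 47. Since 7 ∣ 77, reducing mod 7 gives N ≡ 47 ≡ 5 (mod 7); since 11 ∣ 77, reducing mod 11 gives N ≡ 47 ≡ 3 (mod 11).

Both directions hold.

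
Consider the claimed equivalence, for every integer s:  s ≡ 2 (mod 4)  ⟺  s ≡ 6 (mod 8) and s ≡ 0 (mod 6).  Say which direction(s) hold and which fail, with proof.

(⟹) This fails: s = 2 gives 2 ≡ 2 (mod 4) but 2 ≡ 2 (mod 8), so the conjunction on the right does not hold.

(⟸) Conversely, if s ≡ 6 (mod 8) and s ≡ 0 (mod 6), then by the Chinese remainder theorem s ≡ 6 (mod 24). Since 6 ≡ 2 (mod 4) and 4 ∣ 24, we get s ≡ 2 (mod 4).

(⇒) fails; (⇐) holds.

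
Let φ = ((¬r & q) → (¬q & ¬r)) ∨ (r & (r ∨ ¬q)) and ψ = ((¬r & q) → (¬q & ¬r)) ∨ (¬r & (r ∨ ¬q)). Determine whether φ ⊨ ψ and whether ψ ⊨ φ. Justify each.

Equivalent; both directions hold.

(⇒) Assume the antecedent. If r is true, the consequent reduces to true regardless of the other variables. If r is false, the antecedent forces (r = F, q = F), and the consequent holds there. Either way the consequent holds.

(⇐) Assume the antecedent. If r is true, the consequent reduces to true regardless of the other variables. If r is false, the antecedent forces (r = F, q = F), and the consequent holds there. Either way the consequent holds.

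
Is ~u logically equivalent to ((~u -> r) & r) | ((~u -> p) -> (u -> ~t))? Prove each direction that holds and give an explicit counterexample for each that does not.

(⟹) Assume the antecedent. If u is true, the antecedent cannot hold. If u is false, the consequent reduces to true regardless of the other variables. Either way the consequent holds.

(⟸) This fails. Under t = F, u = T, r = F, p = F, the left side is false but the right side is true.

Only the forward implication holds.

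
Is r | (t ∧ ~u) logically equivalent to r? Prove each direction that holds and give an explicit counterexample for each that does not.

Only the reverse direction holds.

(⟹) This fails. Under r = F, t = T, u = F, the left side is true but the right side is false.

(⟸) Assume the antecedent. If r is true, r | (t ∧ ~u) reduces to true regardless of the other variables. If r is false, the antecedent cannot hold. Either way r | (t ∧ ~u) holds.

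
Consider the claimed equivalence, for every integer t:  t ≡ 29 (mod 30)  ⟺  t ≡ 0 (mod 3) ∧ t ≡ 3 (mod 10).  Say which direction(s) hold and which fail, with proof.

[⇒] This fails: t = 29 gives 29 ≡ 29 (mod 30) but 29 ≡ 2 (mod 3), so the conjunction on the right does not hold.

[⇐] This fails: t = 3 satisfies both congruences on the right (3 ≡ 0 mod 3 and 3 ≡ 3 mod 10) yet 3 ≡ 3 (mod 30), not 29.

Neither direction holds.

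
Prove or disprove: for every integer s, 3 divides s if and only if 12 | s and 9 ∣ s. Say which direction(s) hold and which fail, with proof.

Only the reverse direction holds.

(⇒) This fails: take s = 3. Certainly 3 ∣ 3, but 12 ∤ 3.

(⇐) Suppose 12 ∣ s and 9 ∣ s. Any common multiple of 12 and 9 is a multiple of their lcm; here lcm(12, 9) = 12·9/gcd(12, 9) = 108/3 = 36, so 36 ∣ s. Since 3 ∣ 36, it follows that 3 ∣ s.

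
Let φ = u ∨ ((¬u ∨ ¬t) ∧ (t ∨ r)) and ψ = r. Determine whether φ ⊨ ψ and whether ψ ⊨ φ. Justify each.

Only the converse holds.

(←) Assume the antecedent. If r is true, u ∨ ((¬u ∨ ¬t) ∧ (t ∨ r)) reduces to true regardless of the other variables. If r is false, the antecedent cannot hold. Either way u ∨ ((¬u ∨ ¬t) ∧ (t ∨ r)) holds.

(→) This fails. Under r = F, u = T, t = F, the left side is true but the right side is false.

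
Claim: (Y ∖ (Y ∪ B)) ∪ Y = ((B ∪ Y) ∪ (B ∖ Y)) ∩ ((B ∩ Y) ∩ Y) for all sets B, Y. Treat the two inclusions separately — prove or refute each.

Forward inclusion. This inclusion fails. Take B = ∅, Y = {1}; then 1 ∈ (Y ∖ (Y ∪ B)) ∪ Y but 1 ∉ ((B ∪ Y) ∪ (B ∖ Y)) ∩ ((B ∩ Y) ∩ Y).

Reverse inclusion. Let x ∈ ((B ∪ Y) ∪ (B ∖ Y)) ∩ ((B ∩ Y) ∩ Y). Then x ∈ B ∩ Y, from which x ∈ (Y ∖ (Y ∪ B)) ∪ Y.

Only the reverse inclusion holds.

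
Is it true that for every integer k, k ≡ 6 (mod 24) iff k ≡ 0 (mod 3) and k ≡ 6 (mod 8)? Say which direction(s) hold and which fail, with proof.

Both directions hold.

(⟹) Suppose k ≡ 6 (mod 24); write k = 24j + 6. Since 3 ∣ 24, reducing mod 3 gives k ≡ 6 ≡ 0 (mod 3); since 8 ∣ 24, reducing mod 8 gives k ≡ 6 (mod 8).

(⟸) Conversely, if k ≡ 0 (mod 3) and k ≡ 6 (mod 8), then by the Chinese remainder theorem k ≡ 6 (mod 24). This is exactly k ≡ 6 (mod 24).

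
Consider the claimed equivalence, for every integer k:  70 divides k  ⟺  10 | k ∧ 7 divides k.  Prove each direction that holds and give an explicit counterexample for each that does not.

(→) If 70 ∣ k, write k = 70q. Since 70 = 7·10, k = 10·(7q), so 10 ∣ k; and since 70 = 10·7, k = 7·(10q), so 7 ∣ k.

(←) Suppose 10 ∣ k and 7 ∣ k. Any common multiple of 10 and 7 is a multiple of their lcm; here gcd(10, 7) = 1, so lcm(10, 7) = 10·7 = 70, so 70 ∣ k.

The biconditional holds.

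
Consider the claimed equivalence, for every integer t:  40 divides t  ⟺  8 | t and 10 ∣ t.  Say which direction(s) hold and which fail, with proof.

Both implications hold.

Forward direction. If 40 ∣ t, write t = 40q. Since 40 = 5·8, t = 8·(5q), so 8 ∣ t; and since 40 = 4·10, t = 10·(4q), so 10 ∣ t.

Converse. Suppose 8 ∣ t and 10 ∣ t. Any common multiple of 8 and 10 is a multiple of their lcm; here lcm(8, 10) = 8·10/gcd(8, 10) = 80/2 = 40, so 40 ∣ t.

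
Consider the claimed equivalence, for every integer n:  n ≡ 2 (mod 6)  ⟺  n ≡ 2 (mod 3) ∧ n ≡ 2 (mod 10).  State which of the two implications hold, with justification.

Not equivalent: only (⇐) holds.

(⇐) If n ≡ 2 (mod 3) and n ≡ 2 (mod 10), then by the Chinese remainder theorem n ≡ 2 (mod 30). Since 2 ≡ 2 (mod 6) and 6 ∣ 30, we get n ≡ 2 (mod 6).

(⇒) This fails: n = 8 gives 8 ≡ 2 (mod 6) but 8 ≡ 8 (mod 10), so the conjunction on the right does not hold.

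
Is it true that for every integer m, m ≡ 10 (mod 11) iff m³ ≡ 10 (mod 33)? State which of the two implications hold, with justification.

Not equivalent: only (⇐) holds.

(⇒) This fails: take m = 21. Then 21 ≡ 10 (mod 11), but 21³ = 9261 ≡ 21 (mod 33), not 10.

(⇐) Conversely, the residues r modulo 33 with r³ ≡ 10 (mod 33) are exactly {10}, and each is ≡ 10 (mod 11).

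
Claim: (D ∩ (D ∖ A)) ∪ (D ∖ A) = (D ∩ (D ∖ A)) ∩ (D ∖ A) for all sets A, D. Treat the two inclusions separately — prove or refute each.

(⟹) Let x ∈ (D ∩ (D ∖ A)) ∪ (D ∖ A). Then x ∈ D and x ∉ A, from which x ∈ (D ∩ (D ∖ A)) ∩ (D ∖ A).

(⟸) Let x ∈ (D ∩ (D ∖ A)) ∩ (D ∖ A). Then x ∈ D and x ∉ A, from which x ∈ (D ∩ (D ∖ A)) ∪ (D ∖ A).

The two sets are equal.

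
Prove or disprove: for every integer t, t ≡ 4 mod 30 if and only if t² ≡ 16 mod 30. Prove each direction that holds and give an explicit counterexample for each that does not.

(→) Suppose t ≡ 4 mod 30. Write t = 30j + 4. Then (30j + 4)² = 900j² + 240j + 16 = 30(30j² + 8j) + 16, so t² ≡ 16 (mod 30).

(←) This fails: take t = 14. Then 14² = 196 ≡ 16 (mod 30), yet 14 ≡ 14 (mod 30), not 4.

Only the forward implication holds.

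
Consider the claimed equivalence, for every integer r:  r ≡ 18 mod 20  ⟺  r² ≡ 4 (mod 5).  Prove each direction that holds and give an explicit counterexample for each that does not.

(⇐) This fails: take r = 2. Then 2² = 4 ≡ 4 (mod 5), yet 2 ≡ 2 (mod 20), not 18.

(⇒) Suppose r ≡ 18 (mod 20). Then r² ≡ 18² = 324 (mod 20), and since 5 ∣ 20, also r² ≡ 4 (mod 5).

(⇒) holds; (⇐) fails.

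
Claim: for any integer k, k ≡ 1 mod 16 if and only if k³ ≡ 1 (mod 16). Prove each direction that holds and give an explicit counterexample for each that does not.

[⇒] Suppose k ≡ 1 mod 16. Write k = 16j + 1. Then (16j + 1)³ = 4096j³ + 768j² + 48j + 1 = 16(256j³ + 48j² + 3j) + 1, so k³ ≡ 1 (mod 16).

[⇐] Conversely, suppose k³ ≡ 1 (mod 16). The only residue r in {0, …, 15} with r³ ≡ 1 (mod 16) is r = 1, so k ≡ 1 (mod 16).

Both directions hold.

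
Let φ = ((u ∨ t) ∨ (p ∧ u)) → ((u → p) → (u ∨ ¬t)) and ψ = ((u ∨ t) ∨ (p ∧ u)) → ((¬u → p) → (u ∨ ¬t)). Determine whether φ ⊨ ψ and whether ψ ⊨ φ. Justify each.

(←) This fails. Under p = F, t = T, u = F, the left side is false but the right side is true.

(→) Assume the antecedent. If t is true, the antecedent forces (p = F, t = T, u = T) or (p = T, t = T, u = T), and the consequent holds there. If t is false, the consequent reduces to true regardless of the other variables. Either way the consequent holds.

The forward direction holds; the converse fails.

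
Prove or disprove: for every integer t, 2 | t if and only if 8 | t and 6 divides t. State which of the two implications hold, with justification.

Forward direction. This fails: take t = 2. Certainly 2 ∣ 2, but 8 ∤ 2.

Converse. Suppose 8 ∣ t and 6 ∣ t. Any common multiple of 8 and 6 is a multiple of their lcm; here lcm(8, 6) = 8·6/gcd(8, 6) = 48/2 = 24, so 24 ∣ t. Since 2 ∣ 24, it follows that 2 ∣ t.

The forward direction fails; the converse holds.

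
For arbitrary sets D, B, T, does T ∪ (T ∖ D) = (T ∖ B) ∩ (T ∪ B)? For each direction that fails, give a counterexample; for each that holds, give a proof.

Reverse inclusion. Let x ∈ (T ∖ B) ∩ (T ∪ B). Then either x ∈ T and x ∉ D, B; or x ∈ D ∩ T and x ∉ B. In each case x ∈ T ∪ (T ∖ D), so (T ∖ B) ∩ (T ∪ B) ⊆ T ∪ (T ∖ D).

Forward inclusion. This inclusion fails. Take D = ∅, B = {1}, T = {1}; then 1 ∈ T ∪ (T ∖ D) but 1 ∉ (T ∖ B) ∩ (T ∪ B).

Only the reverse inclusion holds.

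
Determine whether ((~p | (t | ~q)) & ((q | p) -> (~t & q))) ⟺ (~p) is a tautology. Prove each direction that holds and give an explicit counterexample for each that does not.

(→) Assume the antecedent. If q is true, the antecedent forces (q = T, t = F, p = F), and ~p holds there. If q is false, the antecedent forces (q = F, t = F, p = F) or (q = F, t = T, p = F), and ~p holds there. Either way ~p holds.

(←) This fails. Under q = T, t = T, p = F, the left side is false but the right side is true.

Not equivalent: only (⇒) holds.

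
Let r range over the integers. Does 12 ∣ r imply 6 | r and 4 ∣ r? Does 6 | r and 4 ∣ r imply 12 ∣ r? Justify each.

Both directions hold; the statement is true.

(→) If 12 ∣ r, write r = 12q. Since 12 = 2·6, r = 6·(2q), so 6 ∣ r; and since 12 = 3·4, r = 4·(3q), so 4 ∣ r.

(←) Suppose 6 ∣ r and 4 ∣ r. Any common multiple of 6 and 4 is a multiple of their lcm; here lcm(6, 4) = 6·4/gcd(6, 4) = 24/2 = 12, so 12 ∣ r.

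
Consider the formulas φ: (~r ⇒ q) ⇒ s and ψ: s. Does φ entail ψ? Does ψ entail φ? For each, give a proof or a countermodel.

Only the converse holds.

(→) This fails. Under r = F, q = F, s = F, the left side is true but the right side is false.

(←) Assume the antecedent. If r is true, the antecedent forces (r = T, q = F, s = T) or (r = T, q = T, s = T), and (~r ⇒ q) ⇒ s holds there. If r is false, the antecedent forces (r = F, q = F, s = T) or (r = F, q = T, s = T), and (~r ⇒ q) ⇒ s holds there. Either way (~r ⇒ q) ⇒ s holds.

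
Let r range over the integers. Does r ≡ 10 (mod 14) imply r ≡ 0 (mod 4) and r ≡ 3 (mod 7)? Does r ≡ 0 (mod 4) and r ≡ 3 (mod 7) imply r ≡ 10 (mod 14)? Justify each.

The forward direction fails; the converse holds.

(⇒) This fails: r = 10 gives 10 ≡ 10 (mod 14) but 10 ≡ 2 (mod 4), so the conjunction on the right does not hold.

(⇐) Conversely, if r ≡ 0 (mod 4) and r ≡ 3 (mod 7), then by the Chinese remainder theorem r ≡ 24 (mod 28). Since 24 ≡ 10 (mod 14) and 14 ∣ 28, we get r ≡ 10 (mod 14).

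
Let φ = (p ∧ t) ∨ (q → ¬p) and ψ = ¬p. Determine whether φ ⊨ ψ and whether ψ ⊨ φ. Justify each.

(→) This fails. Under q = F, t = F, p = T, the left side is true but the right side is false.

(←) Assume the antecedent. If q is true, the antecedent forces (q = T, t = F, p = F) or (q = T, t = T, p = F), and (p ∧ t) ∨ (q → ¬p) holds there. If q is false, (p ∧ t) ∨ (q → ¬p) reduces to true regardless of the other variables. Either way (p ∧ t) ∨ (q → ¬p) holds.

(⇒) fails; (⇐) holds.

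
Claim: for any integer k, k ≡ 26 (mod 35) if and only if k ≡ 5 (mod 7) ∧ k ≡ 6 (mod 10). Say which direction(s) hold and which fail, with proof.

[⇐] If k ≡ 5 (mod 7) and k ≡ 6 (mod 10), then by the Chinese remainder theorem k ≡ 26 (mod 70). Since 26 ≡ 26 (mod 35) and 35 ∣ 70, we get k ≡ 26 (mod 35).

[⇒] This fails: k = 61 gives 61 ≡ 26 (mod 35) but 61 ≡ 1 (mod 10), so the conjunction on the right does not hold.

(⇒) fails; (⇐) holds.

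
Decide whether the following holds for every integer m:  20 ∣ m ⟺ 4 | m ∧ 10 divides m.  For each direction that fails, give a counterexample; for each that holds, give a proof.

Both directions hold; the statement is true.

(⟹) If 20 ∣ m, write m = 20q. Since 20 = 5·4, m = 4·(5q), so 4 ∣ m; and since 20 = 2·10, m = 10·(2q), so 10 ∣ m.

(⟸) Suppose 4 ∣ m and 10 ∣ m. Any common multiple of 4 and 10 is a multiple of their lcm; here lcm(4, 10) = 4·10/gcd(4, 10) = 40/2 = 20, so 20 ∣ m.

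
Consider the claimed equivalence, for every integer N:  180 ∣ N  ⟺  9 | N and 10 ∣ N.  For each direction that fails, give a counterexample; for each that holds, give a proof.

(⇒) holds; (⇐) fails.

[⇒] If 180 ∣ N, write N = 180q. Since 180 = 20·9, N = 9·(20q), so 9 ∣ N; and since 180 = 18·10, N = 10·(18q), so 10 ∣ N.

[⇐] This fails: take N = 90. Both 9 ∣ 90 and 10 ∣ 90, yet 90 is not a multiple of 180 (since 90 = 0·180 + 90), so 180 ∤ 90.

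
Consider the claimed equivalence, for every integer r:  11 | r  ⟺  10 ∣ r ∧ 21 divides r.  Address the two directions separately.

Neither direction holds.

Forward direction. This fails: take r = 11. Certainly 11 ∣ 11, but 10 ∤ 11.

Converse. This fails: take r = 210. Both 10 ∣ 210 and 21 ∣ 210, yet 210 is not a multiple of 11 (since 210 = 19·11 + 1), so 11 ∤ 210.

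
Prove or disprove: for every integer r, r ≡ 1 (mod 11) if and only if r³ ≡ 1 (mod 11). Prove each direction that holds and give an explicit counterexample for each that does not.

The biconditional holds.

(→) Suppose r ≡ 1 (mod 11). Write r = 11j + 1. Then (11j + 1)³ = 1331j³ + 363j² + 33j + 1 = 11(121j³ + 33j² + 3j) + 1, so r³ ≡ 1 (mod 11).

(←) For the converse, argue contrapositively. If r ≢ 1 (mod 11), then r is congruent to one of 0, 2, 3, 4, 5, 6, 7, 8, 9, 10 modulo 11, and these give r³ ≡ 0, 8, 5, 9, 4, 7, 2, 6, 3, 10 respectively — never 1.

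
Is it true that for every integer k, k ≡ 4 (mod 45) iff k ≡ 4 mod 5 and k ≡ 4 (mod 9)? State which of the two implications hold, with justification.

Equivalent; both directions hold.

(→) Suppose k ≡ 4 (mod 45); write k = 45j + 4. Since 5 ∣ 45, reducing mod 5 gives k ≡ 4 (mod 5); since 9 ∣ 45, reducing mod 9 gives k ≡ 4 (mod 9).

(←) Conversely, if k ≡ 4 (mod 5) and k ≡ 4 (mod 9), then by the Chinese remainder theorem k ≡ 4 (mod 45). This is exactly k ≡ 4 (mod 45).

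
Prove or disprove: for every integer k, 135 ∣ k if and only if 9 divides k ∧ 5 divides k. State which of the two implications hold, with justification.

(⇒) holds; (⇐) fails.

(⟸) This fails: take k = 45. Both 9 ∣ 45 and 5 ∣ 45, yet 45 is not a multiple of 135 (since 45 = 0·135 + 45), so 135 ∤ 45.

(⟹) If 135 ∣ k, write k = 135q. Since 135 = 15·9, k = 9·(15q), so 9 ∣ k; and since 135 = 27·5, k = 5·(27q), so 5 ∣ k.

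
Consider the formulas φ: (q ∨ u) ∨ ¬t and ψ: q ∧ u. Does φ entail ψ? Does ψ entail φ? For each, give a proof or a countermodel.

Not equivalent: only (⇐) holds.

(⇒) This fails. Under u = F, q = F, t = F, the left side is true but the right side is false.

(⇐) Assume the antecedent. If u is true, (q ∨ u) ∨ ¬t reduces to true regardless of the other variables. If u is false, the antecedent cannot hold. Either way (q ∨ u) ∨ ¬t holds.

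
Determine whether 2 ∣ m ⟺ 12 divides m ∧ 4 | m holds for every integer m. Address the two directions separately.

(⇒) fails; (⇐) holds.

(⇒) This fails: take m = 2. Certainly 2 ∣ 2, but 12 ∤ 2.

(⇐) Suppose 12 ∣ m and 4 ∣ m. Any common multiple of 12 and 4 is a multiple of their lcm; here lcm(12, 4) = 12·4/gcd(12, 4) = 48/4 = 12, so 12 ∣ m. Since 2 ∣ 12, it follows that 2 ∣ m.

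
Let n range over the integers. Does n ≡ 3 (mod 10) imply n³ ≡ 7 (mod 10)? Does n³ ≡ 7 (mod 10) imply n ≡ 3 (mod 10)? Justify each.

Both directions hold.

Forward direction. Suppose n ≡ 3 (mod 10). Write n = 10j + 3. Then (10j + 3)³ = 1000j³ + 900j² + 270j + 27 = 10(100j³ + 90j² + 27j + 2) + 7, so n³ ≡ 7 (mod 10).

Converse. For the converse, argue contrapositively. If n ≢ 3 (mod 10), then n is congruent to one of 0, 1, 2, 4, 5, 6, 7, 8, 9 modulo 10, and these give n³ ≡ 0, 1, 8, 4, 5, 6, 3, 2, 9 respectively — never 7.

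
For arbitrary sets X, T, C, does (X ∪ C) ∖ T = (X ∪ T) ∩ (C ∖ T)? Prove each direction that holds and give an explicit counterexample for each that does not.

Only the reverse inclusion holds.

Forward inclusion. This inclusion fails. Take X = {1}, T = ∅, C = ∅; then 1 ∈ (X ∪ C) ∖ T but 1 ∉ (X ∪ T) ∩ (C ∖ T).

Reverse inclusion. Let x ∈ (X ∪ T) ∩ (C ∖ T). Then x ∈ X ∩ C and x ∉ T, from which x ∈ (X ∪ C) ∖ T.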